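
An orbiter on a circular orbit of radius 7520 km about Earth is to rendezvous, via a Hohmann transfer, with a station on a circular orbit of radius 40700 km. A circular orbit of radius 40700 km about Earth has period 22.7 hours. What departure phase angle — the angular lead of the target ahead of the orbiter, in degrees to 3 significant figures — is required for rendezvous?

φ = 97.9°

From Kepler's third law T² = 4π²r³/μ at r = 40700 km, T = 22.7 hours = 22.7 × 3600 s = 81720 s: μ = 4π²r³/T² = 3.98553×10^5 km³/s².
Semi-major axis of the transfer orbit: a_t = (7520 + 40700)/2 = 24110 km.
Transfer time t = π√(a_t³/μ) = 18630 s.
The target's mean motion on its circular orbit is ω₂ = √(μ/r₂³) = 7.6887×10^-5 rad/s.
Angle swept by the target during transfer: ω₂·t = 1.4324 rad = 82.07°.
Arrival is 180° from departure on the ellipse, so φ = 180° − 82.07° = 97.9°.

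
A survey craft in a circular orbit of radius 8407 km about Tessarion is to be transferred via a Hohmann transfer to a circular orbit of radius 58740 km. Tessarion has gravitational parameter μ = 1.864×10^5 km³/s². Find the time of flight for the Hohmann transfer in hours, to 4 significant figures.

t = 12.43 hours

Transfer-ellipse semi-major axis a_t = (r₁ + r₂)/2 = (8407 + 58740)/2 = 33573.5 km.
Transfer time t = π√(a_t³/μ) = π√((33573.5)³ / 1.864×10^5) = 44760 s.
Converting: 44760 s ÷ 3600 s/hour = 12.43 hours.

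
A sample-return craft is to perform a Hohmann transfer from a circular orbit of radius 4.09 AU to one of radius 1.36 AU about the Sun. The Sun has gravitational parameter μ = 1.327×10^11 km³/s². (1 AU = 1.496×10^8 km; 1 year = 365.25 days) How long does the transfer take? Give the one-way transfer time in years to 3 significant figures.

In km: r₁ = 4.09 × 1.496×10^8 = 6.11864×10^8 km; r₂ = 1.36 × 1.496×10^8 = 2.03456×10^8 km.
Transfer-ellipse semi-major axis a_t = (r₁ + r₂)/2 = (6.11864×10^8 + 2.03456×10^8)/2 = 4.0766×10^8 km.
Half the transfer-orbit period gives t = π√(a_t³/μ) = 7.098×10^7 s.
Converting: 7.098×10^7 s ÷ 3.15576×10^7 s/year (365.25 × 86400) = 2.25 years.

t = 2.25 years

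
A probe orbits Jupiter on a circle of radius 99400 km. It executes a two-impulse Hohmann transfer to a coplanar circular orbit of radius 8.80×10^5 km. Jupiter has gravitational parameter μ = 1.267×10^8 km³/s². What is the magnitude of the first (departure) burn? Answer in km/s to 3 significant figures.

Δv₁ = 12.2 km/s

Transfer-ellipse semi-major axis a_t = (r₁ + r₂)/2 = (99400 + 8.800×10^5)/2 = 4.897×10^5 km.
On the circular orbit at r = 99400 km, v_c = √(μ/r) = 35.70 km/s.
Transfer-orbit speed at the same r (vis-viva, a = a_t): v_t = √[μ(2/r − 1/a_t)] = 47.86 km/s.
Δv₁ = |v_t − v_c| = |47.86 − 35.70| = 12.16 km/s.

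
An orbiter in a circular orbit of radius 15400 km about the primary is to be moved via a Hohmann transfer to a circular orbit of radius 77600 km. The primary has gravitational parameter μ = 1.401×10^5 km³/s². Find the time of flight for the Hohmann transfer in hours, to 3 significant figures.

Transfer-ellipse semi-major axis a_t = (r₁ + r₂)/2 = (15400 + 77600)/2 = 46500 km.
By Kepler's third law the transfer-orbit period is T = 2π√(a_t³/μ), so t = T/2 = 84160 s.
Converting: 84160 s ÷ 3600 s/hour = 23.4 hours.

t = 23.4 hours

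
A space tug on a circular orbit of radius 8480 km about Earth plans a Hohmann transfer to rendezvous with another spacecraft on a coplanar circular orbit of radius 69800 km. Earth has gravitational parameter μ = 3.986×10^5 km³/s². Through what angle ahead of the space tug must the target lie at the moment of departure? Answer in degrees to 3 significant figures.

Semi-major axis of the transfer orbit: a_t = (8480 + 69800)/2 = 39140 km.
The half-period of the transfer ellipse is t = π√(a_t³/μ) = 38531.2 s.
Target angular speed ω₂ = √(μ/r₂³) = 3.42362×10^-5 rad/s.
Angle swept by the target during transfer: ω₂·t = 1.3192 rad = 75.58°.
Arrival is 180° from departure on the ellipse, so φ = 180° − 75.58° = 104°.

φ = 104°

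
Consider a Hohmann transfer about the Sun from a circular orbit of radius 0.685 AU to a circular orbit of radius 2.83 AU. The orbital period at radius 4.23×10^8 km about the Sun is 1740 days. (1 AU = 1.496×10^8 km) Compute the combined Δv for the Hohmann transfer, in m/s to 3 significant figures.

From Kepler's third law T² = 4π²r³/μ at r = 4.23×10^8 km, T = 1740 days = 1740 × 86400 s = 1.50336×10^8 s: μ = 4π²r³/T² = 1.32207×10^11 km³/s².
In km: r₁ = 0.685 × 1.496×10^8 = 1.02476×10^8 km; r₂ = 2.83 × 1.496×10^8 = 4.23368×10^8 km.
The Hohmann ellipse has a_t = (r₁ + r₂)/2 = 2.62922×10^8 km.
Circular speed at r₁: v₁ = √(μ/r₁) = √(1.32207×10^11/1.02476×10^8) = 35.92 km/s.
Transfer-orbit speed at r₁ (vis-viva): v_p = √[μ(2/r₁ − 1/a_t)] = 45.58 km/s.
First burn Δv₁ = |v_p − v₁| = 9.660 km/s.
At r₂, v₂ = √(μ/r₂) = 17.671 km/s.
Transfer-orbit speed at r₂: v_a = √[μ(2/r₂ − 1/a_t)] = 11.032 km/s.
Second burn Δv₂ = |v₂ − v_a| = 6.639 km/s.
Total Δv = Δv₁ + Δv₂ = 16.30 km/s.

Δv = 16300 m/s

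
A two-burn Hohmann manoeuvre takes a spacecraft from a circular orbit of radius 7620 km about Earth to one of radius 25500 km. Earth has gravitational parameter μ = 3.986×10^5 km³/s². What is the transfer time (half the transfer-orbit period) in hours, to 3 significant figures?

t = 2.95 hours

The Hohmann ellipse has a_t = (r₁ + r₂)/2 = 16560 km.
Transfer time t = π√(a_t³/μ) = π√((16560)³ / 3.986×10^5) = 10604 s.
Converting: 10604 s ÷ 3600 s/hour = 2.95 hours.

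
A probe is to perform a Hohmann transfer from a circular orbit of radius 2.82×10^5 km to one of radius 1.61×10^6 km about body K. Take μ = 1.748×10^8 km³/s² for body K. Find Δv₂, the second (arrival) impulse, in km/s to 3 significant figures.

Δv₂ = 4.73 km/s

Transfer-ellipse semi-major axis a_t = (r₁ + r₂)/2 = (2.820×10^5 + 1.610×10^6)/2 = 9.460×10^5 km.
On the circular orbit at r = 1.610×10^6 km, v_c = √(μ/r) = 10.42 km/s.
Vis-viva on the transfer ellipse at r = 1.610×10^6 km gives v_t = √[μ(2/r − 1/a_t)] = 5.689 km/s.
Δv₂ = |v_t − v_c| = |5.689 − 10.42| = 4.731 km/s.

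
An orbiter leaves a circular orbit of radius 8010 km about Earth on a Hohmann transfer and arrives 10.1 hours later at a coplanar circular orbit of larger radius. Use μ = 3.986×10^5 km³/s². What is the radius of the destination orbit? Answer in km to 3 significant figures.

Transfer time t = 10.1 hours = 36360 s, and t = π√(a_t³/μ).
So a_t = (μ t²/π²)^(1/3) = (3.986×10^5 × (36360)² / π²)^(1/3) = 37656 km.
Since a_t = (r₁ + r₂)/2, r₂ = 2a_t − r₁ = 2×37656 − 8010 = 67302 km.

r₂ = 67300 km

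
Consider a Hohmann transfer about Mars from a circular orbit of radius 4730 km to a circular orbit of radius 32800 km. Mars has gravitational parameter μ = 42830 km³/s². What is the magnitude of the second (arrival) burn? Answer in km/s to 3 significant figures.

Δv₂ = 0.569 km/s

Semi-major axis of the transfer orbit: a_t = (4730 + 32800)/2 = 18765 km.
On the circular orbit at r = 32800 km, v_c = √(μ/r) = 1.1427 km/s.
Vis-viva on the transfer ellipse at r = 32800 km gives v_t = √[μ(2/r − 1/a_t)] = 0.57371 km/s.
Δv₂ = |v_t − v_c| = |0.57371 − 1.1427| = 0.5690 km/s.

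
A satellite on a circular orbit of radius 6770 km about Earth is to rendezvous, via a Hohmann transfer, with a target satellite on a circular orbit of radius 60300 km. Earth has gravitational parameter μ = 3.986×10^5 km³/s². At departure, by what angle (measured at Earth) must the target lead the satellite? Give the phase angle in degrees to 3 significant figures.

Transfer-ellipse semi-major axis a_t = (r₁ + r₂)/2 = (6770 + 60300)/2 = 33535 km.
The half-period of the transfer ellipse is t = π√(a_t³/μ) = 30558 s.
Target angular speed ω₂ = √(μ/r₂³) = 4.2638×10^-5 rad/s.
Angle swept by the target during transfer: ω₂·t = 1.3029 rad = 74.65°.
Arrival is 180° from departure on the ellipse, so φ = 180° − 74.65° = 105°.

φ = 105°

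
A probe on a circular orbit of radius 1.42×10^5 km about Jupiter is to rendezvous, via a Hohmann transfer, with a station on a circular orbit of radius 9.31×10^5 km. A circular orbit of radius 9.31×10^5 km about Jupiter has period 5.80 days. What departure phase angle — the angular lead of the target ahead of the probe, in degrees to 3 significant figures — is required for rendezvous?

From Kepler's third law T² = 4π²r³/μ at r = 9.31×10^5 km, T = 5.80 days = 5.80 × 86400 s = 5.0112×10^5 s: μ = 4π²r³/T² = 1.26860×10^8 km³/s².
Transfer-ellipse semi-major axis a_t = (r₁ + r₂)/2 = (1.420×10^5 + 9.310×10^5)/2 = 5.365×10^5 km.
The half-period of the transfer ellipse is t = π√(a_t³/μ) = 1.0961×10^5 s.
Target angular speed ω₂ = √(μ/r₂³) = 1.2538×10^-5 rad/s.
Angle swept by the target during transfer: ω₂·t = 1.3743 rad = 78.74°.
The probe traverses 180° on the transfer ellipse, so the target must lead by 180° − 78.74° = 101°.

φ = 101°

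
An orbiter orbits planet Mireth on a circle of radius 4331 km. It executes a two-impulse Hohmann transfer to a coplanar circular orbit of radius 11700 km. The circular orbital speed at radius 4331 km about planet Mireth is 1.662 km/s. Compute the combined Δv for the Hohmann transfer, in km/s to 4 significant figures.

From the circular-orbit relation v² = μ/r at r = 4331 km: μ = v²r = (1.662)² × 4331 = 11963.3 km³/s².
Semi-major axis of the transfer orbit: a_t = (4331 + 11700)/2 = 8015.5 km.
Circular speed at r₁: v₁ = √(μ/r₁) = √(11963.3/4331) = 1.662 km/s.
Transfer-orbit speed at r₁ (v² = μ(2/r − 1/a)): v_p = √[μ(2/r₁ − 1/a_t)] = 2.008 km/s.
First burn Δv₁ = |v_p − v₁| = 0.3460 km/s.
At r₂, v₂ = √(μ/r₂) = 1.0112 km/s.
Transfer-orbit speed at r₂: v_a = √[μ(2/r₂ − 1/a_t)] = 0.74329 km/s.
Second burn Δv₂ = |v₂ − v_a| = 0.2679 km/s.
Δv = Δv₁ + Δv₂ = 0.3460 + 0.2679 = 0.6139 km/s.

Δv = 0.6139 km/s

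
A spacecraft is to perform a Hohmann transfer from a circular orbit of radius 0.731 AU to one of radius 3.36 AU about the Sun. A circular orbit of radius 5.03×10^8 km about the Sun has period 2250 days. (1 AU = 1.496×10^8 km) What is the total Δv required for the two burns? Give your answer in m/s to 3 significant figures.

Δv = 16400 m/s

From Kepler's third law T² = 4π²r³/μ at r = 5.03×10^8 km, T = 2250 days = 2250 × 86400 s = 1.944×10^8 s: μ = 4π²r³/T² = 1.32945×10^11 km³/s².
In km: r₁ = 0.731 × 1.496×10^8 = 1.093576×10^8 km; r₂ = 3.36 × 1.496×10^8 = 5.02656×10^8 km.
The Hohmann ellipse has a_t = (r₁ + r₂)/2 = 3.060068×10^8 km.
Circular speed at r₁: v₁ = √(μ/r₁) = √(1.32945×10^11/1.093576×10^8) = 34.87 km/s.
Transfer-orbit speed at r₁ (v² = μ(2/r − 1/a)): v_p = √[μ(2/r₁ − 1/a_t)] = 44.69 km/s.
First burn Δv₁ = |v_p − v₁| = 9.820 km/s.
At r₂, v₂ = √(μ/r₂) = 16.263 km/s.
Transfer-orbit speed at r₂: v_a = √[μ(2/r₂ − 1/a_t)] = 9.7221 km/s.
Second burn Δv₂ = |v₂ − v_a| = 6.541 km/s.
Δv = Δv₁ + Δv₂ = 9.820 + 6.541 = 16.36 km/s.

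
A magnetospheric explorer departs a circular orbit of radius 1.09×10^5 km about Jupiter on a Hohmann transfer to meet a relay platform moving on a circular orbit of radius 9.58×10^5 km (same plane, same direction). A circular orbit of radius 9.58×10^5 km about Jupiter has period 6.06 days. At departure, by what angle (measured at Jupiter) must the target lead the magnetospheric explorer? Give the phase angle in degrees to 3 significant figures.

From Kepler's third law T² = 4π²r³/μ at r = 9.58×10^5 km, T = 6.06 days = 6.06 × 86400 s = 5.23584×10^5 s: μ = 4π²r³/T² = 1.26615×10^8 km³/s².
Transfer-ellipse semi-major axis a_t = (r₁ + r₂)/2 = (1.090×10^5 + 9.580×10^5)/2 = 5.335×10^5 km.
Transfer time t = π√(a_t³/μ) = 1.087952×10^5 s.
The target's mean motion on its circular orbit is ω₂ = √(μ/r₂³) = 1.200034×10^-5 rad/s.
Angle swept by the target during transfer: ω₂·t = 1.30558 rad = 74.80°.
The magnetospheric explorer traverses 180° on the transfer ellipse, so the target must lead by 180° − 74.80° = 105°.

φ = 105°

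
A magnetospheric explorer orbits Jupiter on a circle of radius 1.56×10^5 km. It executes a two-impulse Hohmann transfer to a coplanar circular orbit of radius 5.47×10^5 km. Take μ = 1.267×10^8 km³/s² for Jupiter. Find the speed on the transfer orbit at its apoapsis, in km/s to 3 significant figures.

v = 10.1 km/s

Semi-major axis of the transfer orbit: a_t = (1.560×10^5 + 5.470×10^5)/2 = 3.515×10^5 km.
The apoapsis of the transfer ellipse is at r = 5.470×10^5 km.
Vis-viva: v = √[μ(2/r − 1/a_t)] = √[1.267×10^8 × (2/5.470×10^5 − 1/3.515×10^5)] = 10.14 km/s.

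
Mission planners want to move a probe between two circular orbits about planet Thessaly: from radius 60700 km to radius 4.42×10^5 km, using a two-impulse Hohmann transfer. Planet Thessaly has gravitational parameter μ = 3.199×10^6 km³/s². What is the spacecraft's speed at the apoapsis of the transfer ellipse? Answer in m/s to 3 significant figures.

v = 1320 m/s

The Hohmann ellipse has a_t = (r₁ + r₂)/2 = 2.5135×10^5 km.
The apoapsis of the transfer ellipse is at r = 4.420×10^5 km.
Vis-viva: v = √[μ(2/r − 1/a_t)] = √[3.199×10^6 × (2/4.420×10^5 − 1/2.5135×10^5)] = 1.322 km/s.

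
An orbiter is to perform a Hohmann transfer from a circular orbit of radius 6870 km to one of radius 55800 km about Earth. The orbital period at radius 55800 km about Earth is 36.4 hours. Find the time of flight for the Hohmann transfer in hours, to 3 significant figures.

From Kepler's third law T² = 4π²r³/μ at r = 55800 km, T = 36.4 hours = 36.4 × 3600 s = 1.3104×10^5 s: μ = 4π²r³/T² = 3.99443×10^5 km³/s².
Transfer-ellipse semi-major axis a_t = (r₁ + r₂)/2 = (6870 + 55800)/2 = 31335 km.
By Kepler's third law the transfer-orbit period is T = 2π√(a_t³/μ), so t = T/2 = 27570 s.
Converting: 27570 s ÷ 3600 s/hour = 7.66 hours.

t = 7.66 hours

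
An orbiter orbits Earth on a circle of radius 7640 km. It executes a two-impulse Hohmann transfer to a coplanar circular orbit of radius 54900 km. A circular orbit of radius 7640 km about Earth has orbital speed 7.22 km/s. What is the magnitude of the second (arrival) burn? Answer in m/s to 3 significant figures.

From the circular-orbit relation v² = μ/r at r = 7640 km: μ = v²r = (7.22)² × 7640 = 3.98261×10^5 km³/s².
Semi-major axis of the transfer orbit: a_t = (7640 + 54900)/2 = 31270 km.
Circular speed at r = 54900 km: v_c = √(μ/r) = 2.693 km/s.
Vis-viva on the transfer ellipse at r = 54900 km gives v_t = √[μ(2/r − 1/a_t)] = 1.331 km/s.
Δv₂ = |v_t − v_c| = |1.331 − 2.693| = 1.362 km/s.

Δv₂ = 1360 m/s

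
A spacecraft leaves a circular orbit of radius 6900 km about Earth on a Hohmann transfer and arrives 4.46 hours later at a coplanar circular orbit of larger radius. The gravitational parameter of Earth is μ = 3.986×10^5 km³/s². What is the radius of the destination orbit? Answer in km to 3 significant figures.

Transfer time t = 4.46 hours = 16056 s, and t = π√(a_t³/μ).
So a_t = (μ t²/π²)^(1/3) = (3.986×10^5 × (16056)² / π²)^(1/3) = 21836 km.
Since a_t = (r₁ + r₂)/2, r₂ = 2a_t − r₁ = 2×21836 − 6900 = 36772 km.

r₂ = 36800 km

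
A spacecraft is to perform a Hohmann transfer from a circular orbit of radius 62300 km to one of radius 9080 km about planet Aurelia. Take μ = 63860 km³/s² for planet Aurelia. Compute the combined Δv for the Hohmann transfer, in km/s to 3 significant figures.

The Hohmann ellipse has a_t = (r₁ + r₂)/2 = 35690 km.
At r₁ the circular-orbit speed is v₁ = √(μ/r₁) = 1.01244 km/s.
On the transfer ellipse at r₁, v² = μ(2/r − 1/a) gives v_a = √[μ(2/r₁ − 1/a_t)] = 0.510670 km/s.
First burn Δv₁ = |v_a − v₁| = 0.5018 km/s.
At r₂, v₂ = √(μ/r₂) = 2.6520 km/s.
Transfer-orbit speed at r₂: v_p = √[μ(2/r₂ − 1/a_t)] = 3.5038 km/s.
Second burn Δv₂ = |v₂ − v_p| = 0.8518 km/s.
Total Δv = Δv₁ + Δv₂ = 1.354 km/s.

Δv = 1.35 km/s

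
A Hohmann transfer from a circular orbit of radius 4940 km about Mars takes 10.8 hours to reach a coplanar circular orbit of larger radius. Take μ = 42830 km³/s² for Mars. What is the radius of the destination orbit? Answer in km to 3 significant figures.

r₂ = 32500 km

Transfer time t = 10.8 hours = 38880 s, and t = π√(a_t³/μ).
So a_t = (μ t²/π²)^(1/3) = (42830 × (38880)² / π²)^(1/3) = 18720 km.
Since a_t = (r₁ + r₂)/2, r₂ = 2a_t − r₁ = 2×18720 − 4940 = 32500 km.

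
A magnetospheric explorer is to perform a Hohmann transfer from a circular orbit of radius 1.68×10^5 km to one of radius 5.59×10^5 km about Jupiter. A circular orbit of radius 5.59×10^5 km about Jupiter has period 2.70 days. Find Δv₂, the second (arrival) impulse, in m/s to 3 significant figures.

Δv₂ = 4820 m/s

From Kepler's third law T² = 4π²r³/μ at r = 5.59×10^5 km, T = 2.70 days = 2.70 × 86400 s = 2.3328×10^5 s: μ = 4π²r³/T² = 1.26719×10^8 km³/s².
The Hohmann ellipse has a_t = (r₁ + r₂)/2 = 3.635×10^5 km.
On the circular orbit at r = 5.590×10^5 km, v_c = √(μ/r) = 15.06 km/s.
Vis-viva on the transfer ellipse at r = 5.590×10^5 km gives v_t = √[μ(2/r − 1/a_t)] = 10.24 km/s.
Δv₂ = |v_t − v_c| = |10.24 − 15.06| = 4.820 km/s.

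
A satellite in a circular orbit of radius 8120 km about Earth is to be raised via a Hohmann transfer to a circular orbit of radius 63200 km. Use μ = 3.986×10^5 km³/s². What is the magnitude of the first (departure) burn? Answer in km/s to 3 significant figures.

Δv₁ = 2.32 km/s

Semi-major axis of the transfer orbit: a_t = (8120 + 63200)/2 = 35660 km.
Circular speed at r = 8120 km: v_c = √(μ/r) = 7.006 km/s.
Transfer-orbit speed at the same r (vis-viva, a = a_t): v_t = √[μ(2/r − 1/a_t)] = 9.327 km/s.
Δv₁ = |v_t − v_c| = |9.327 − 7.006| = 2.321 km/s.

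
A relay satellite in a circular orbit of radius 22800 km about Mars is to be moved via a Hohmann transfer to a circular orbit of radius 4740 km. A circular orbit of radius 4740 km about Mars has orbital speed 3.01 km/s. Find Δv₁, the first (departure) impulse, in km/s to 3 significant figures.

Δv₁ = 0.567 km/s

From the circular-orbit relation v² = μ/r at r = 4740 km: μ = v²r = (3.01)² × 4740 = 42944.9 km³/s².
The Hohmann ellipse has a_t = (r₁ + r₂)/2 = 13770 km.
Circular speed at r = 22800 km: v_c = √(μ/r) = 1.3724 km/s.
Transfer-orbit speed at the same r (vis-viva, a = a_t): v_t = √[μ(2/r − 1/a_t)] = 0.80521 km/s.
Δv₁ = |v_t − v_c| = |0.80521 − 1.3724| = 0.5672 km/s.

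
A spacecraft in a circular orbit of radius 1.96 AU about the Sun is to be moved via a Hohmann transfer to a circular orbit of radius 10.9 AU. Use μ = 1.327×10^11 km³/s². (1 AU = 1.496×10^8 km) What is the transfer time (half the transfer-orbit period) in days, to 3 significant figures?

In km: r₁ = 1.96 × 1.496×10^8 = 2.93216×10^8 km; r₂ = 10.9 × 1.496×10^8 = 1.63064×10^9 km.
Transfer-ellipse semi-major axis a_t = (r₁ + r₂)/2 = (2.93216×10^8 + 1.63064×10^9)/2 = 9.61928×10^8 km.
Half the transfer-orbit period gives t = π√(a_t³/μ) = 2.573×10^8 s.
Converting: 2.573×10^8 s ÷ 86400 s/day = 2980 days.

t = 2980 days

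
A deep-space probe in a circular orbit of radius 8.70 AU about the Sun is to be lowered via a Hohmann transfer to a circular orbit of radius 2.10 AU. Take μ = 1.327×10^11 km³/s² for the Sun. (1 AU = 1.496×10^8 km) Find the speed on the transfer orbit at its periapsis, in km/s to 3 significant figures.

v = 26.1 km/s

In km: r₁ = 8.70 × 1.496×10^8 = 1.30152×10^9 km; r₂ = 2.10 × 1.496×10^8 = 3.1416×10^8 km.
The Hohmann ellipse has a_t = (r₁ + r₂)/2 = 8.0784×10^8 km.
The periapsis of the transfer ellipse is at r = 3.1416×10^8 km.
Vis-viva: v = √[μ(2/r − 1/a_t)] = √[1.327×10^11 × (2/3.1416×10^8 − 1/8.0784×10^8)] = 26.09 km/s.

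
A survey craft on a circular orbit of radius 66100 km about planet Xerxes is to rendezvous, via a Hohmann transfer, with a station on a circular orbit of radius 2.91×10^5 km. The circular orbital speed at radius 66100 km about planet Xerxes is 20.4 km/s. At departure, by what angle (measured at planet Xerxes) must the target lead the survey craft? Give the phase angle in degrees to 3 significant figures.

φ = 93.5°

From the circular-orbit relation v² = μ/r at r = 66100 km: μ = v²r = (20.4)² × 66100 = 2.75082×10^7 km³/s².
Semi-major axis of the transfer orbit: a_t = (66100 + 2.910×10^5)/2 = 1.7855×10^5 km.
Transfer time t = π√(a_t³/μ) = 45192 s.
Target angular speed ω₂ = √(μ/r₂³) = 3.3411×10^-5 rad/s.
Angle swept by the target during transfer: ω₂·t = 1.5099 rad = 86.51°.
The survey craft traverses 180° on the transfer ellipse, so the target must lead by 180° − 86.51° = 93.5°.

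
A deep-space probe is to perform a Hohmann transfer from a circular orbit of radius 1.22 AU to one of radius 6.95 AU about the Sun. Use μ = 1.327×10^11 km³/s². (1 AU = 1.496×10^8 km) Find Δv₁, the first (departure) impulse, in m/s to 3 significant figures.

In km: r₁ = 1.22 × 1.496×10^8 = 1.82512×10^8 km; r₂ = 6.95 × 1.496×10^8 = 1.03972×10^9 km.
The Hohmann ellipse has a_t = (r₁ + r₂)/2 = 6.11116×10^8 km.
Circular speed at r = 1.82512×10^8 km: v_c = √(μ/r) = 26.964 km/s.
Vis-viva on the transfer ellipse at r = 1.82512×10^8 km gives v_t = √[μ(2/r − 1/a_t)] = 35.171 km/s.
Δv₁ = |v_t − v_c| = |35.171 − 26.964| = 8.207 km/s.

Δv₁ = 8210 m/s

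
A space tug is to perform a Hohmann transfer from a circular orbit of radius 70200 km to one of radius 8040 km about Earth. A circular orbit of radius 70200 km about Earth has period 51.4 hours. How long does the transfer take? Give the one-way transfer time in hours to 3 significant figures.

From Kepler's third law T² = 4π²r³/μ at r = 70200 km, T = 51.4 hours = 51.4 × 3600 s = 1.8504×10^5 s: μ = 4π²r³/T² = 3.98878×10^5 km³/s².
The Hohmann ellipse has a_t = (r₁ + r₂)/2 = 39120 km.
By Kepler's third law the transfer-orbit period is T = 2π√(a_t³/μ), so t = T/2 = 38490 s.
Converting: 38490 s ÷ 3600 s/hour = 10.7 hours.

t = 10.7 hours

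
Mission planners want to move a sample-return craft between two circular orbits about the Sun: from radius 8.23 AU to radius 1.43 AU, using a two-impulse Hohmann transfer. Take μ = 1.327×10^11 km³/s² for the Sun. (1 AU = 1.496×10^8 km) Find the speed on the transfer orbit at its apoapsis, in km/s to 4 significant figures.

v = 5.649 km/s

In km: r₁ = 8.23 × 1.496×10^8 = 1.231208×10^9 km; r₂ = 1.43 × 1.496×10^8 = 2.13928×10^8 km.
The Hohmann ellipse has a_t = (r₁ + r₂)/2 = 7.22568×10^8 km.
At apoapsis, r = 1.231208×10^9 km.
From the vis-viva equation, v = √[μ(2/r − 1/a_t)] = 5.649 km/s.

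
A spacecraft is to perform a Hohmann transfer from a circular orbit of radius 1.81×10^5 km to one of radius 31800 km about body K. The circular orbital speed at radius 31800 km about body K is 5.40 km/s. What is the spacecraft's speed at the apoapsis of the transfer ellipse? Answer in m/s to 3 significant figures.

v = 1240 m/s

From the circular-orbit relation v² = μ/r at r = 31800 km: μ = v²r = (5.40)² × 31800 = 9.27288×10^5 km³/s².
The Hohmann ellipse has a_t = (r₁ + r₂)/2 = 1.064×10^5 km.
At apoapsis, r = 1.810×10^5 km.
Applying v² = μ(2/r − 1/a_t): v = 1.237 km/s.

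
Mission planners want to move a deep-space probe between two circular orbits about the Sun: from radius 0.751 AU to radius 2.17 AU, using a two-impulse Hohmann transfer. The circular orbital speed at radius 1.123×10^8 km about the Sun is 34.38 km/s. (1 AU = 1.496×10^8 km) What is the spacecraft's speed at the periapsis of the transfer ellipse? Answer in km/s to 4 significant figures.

v = 41.90 km/s

From the circular-orbit relation v² = μ/r at r = 1.123×10^8 km: μ = v²r = (34.38)² × 1.123×10^8 = 1.32737×10^11 km³/s².
In km: r₁ = 0.751 × 1.496×10^8 = 1.123496×10^8 km; r₂ = 2.17 × 1.496×10^8 = 3.24632×10^8 km.
Semi-major axis of the transfer orbit: a_t = (1.123496×10^8 + 3.24632×10^8)/2 = 2.184908×10^8 km.
At periapsis, r = 1.123496×10^8 km.
Vis-viva: v = √[μ(2/r − 1/a_t)] = √[1.32737×10^11 × (2/1.123496×10^8 − 1/2.184908×10^8)] = 41.90 km/s.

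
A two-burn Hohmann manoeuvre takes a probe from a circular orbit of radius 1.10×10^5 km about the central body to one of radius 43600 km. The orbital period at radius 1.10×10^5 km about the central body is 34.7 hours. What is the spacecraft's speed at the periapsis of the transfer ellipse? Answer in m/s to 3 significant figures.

From Kepler's third law T² = 4π²r³/μ at r = 1.10×10^5 km, T = 34.7 hours = 34.7 × 3600 s = 1.2492×10^5 s: μ = 4π²r³/T² = 3.36724×10^6 km³/s².
Semi-major axis of the transfer orbit: a_t = (1.100×10^5 + 43600)/2 = 76800 km.
At periapsis, r = 43600 km.
From the vis-viva equation, v = √[μ(2/r − 1/a_t)] = 10.52 km/s.

v = 10500 m/s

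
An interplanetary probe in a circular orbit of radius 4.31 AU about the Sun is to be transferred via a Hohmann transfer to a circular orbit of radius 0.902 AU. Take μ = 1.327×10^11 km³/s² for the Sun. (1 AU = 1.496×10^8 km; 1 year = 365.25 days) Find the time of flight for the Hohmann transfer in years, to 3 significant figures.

In km: r₁ = 4.31 × 1.496×10^8 = 6.44776×10^8 km; r₂ = 0.902 × 1.496×10^8 = 1.349392×10^8 km.
The Hohmann ellipse has a_t = (r₁ + r₂)/2 = 3.898576×10^8 km.
Transfer time t = π√(a_t³/μ) = π√((3.898576×10^8)³ / 1.327×10^11) = 6.639×10^7 s.
Converting: 6.639×10^7 s ÷ 3.15576×10^7 s/year (365.25 × 86400) = 2.10 years.

t = 2.10 years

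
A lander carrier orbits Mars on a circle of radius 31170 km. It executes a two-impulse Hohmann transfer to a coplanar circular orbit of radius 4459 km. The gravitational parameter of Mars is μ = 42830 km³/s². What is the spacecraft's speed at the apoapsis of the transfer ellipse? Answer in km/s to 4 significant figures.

v = 0.5865 km/s

Semi-major axis of the transfer orbit: a_t = (31170 + 4459)/2 = 17814.5 km.
At apoapsis, r = 31170 km.
Vis-viva: v = √[μ(2/r − 1/a_t)] = √[42830 × (2/31170 − 1/17814.5)] = 0.5865 km/s.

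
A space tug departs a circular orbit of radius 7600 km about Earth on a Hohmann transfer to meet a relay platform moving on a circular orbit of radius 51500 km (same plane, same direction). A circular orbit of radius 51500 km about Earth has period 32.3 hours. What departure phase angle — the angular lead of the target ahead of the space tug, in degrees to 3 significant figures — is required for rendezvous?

From Kepler's third law T² = 4π²r³/μ at r = 51500 km, T = 32.3 hours = 32.3 × 3600 s = 1.1628×10^5 s: μ = 4π²r³/T² = 3.98815×10^5 km³/s².
The Hohmann ellipse has a_t = (r₁ + r₂)/2 = 29550 km.
Transfer time t = π√(a_t³/μ) = 25269.7 s.
The target's mean motion on its circular orbit is ω₂ = √(μ/r₂³) = 5.40350×10^-5 rad/s.
Angle swept by the target during transfer: ω₂·t = 1.3654 rad = 78.23°.
The space tug traverses 180° on the transfer ellipse, so the target must lead by 180° − 78.23° = 102°.

φ = 102°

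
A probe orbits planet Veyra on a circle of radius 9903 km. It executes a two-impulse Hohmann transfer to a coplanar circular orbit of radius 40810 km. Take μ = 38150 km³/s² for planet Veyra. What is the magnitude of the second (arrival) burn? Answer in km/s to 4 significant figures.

The Hohmann ellipse has a_t = (r₁ + r₂)/2 = 25356.5 km.
Circular speed at r = 40810 km: v_c = √(μ/r) = 0.96686 km/s.
Transfer-orbit speed at the same r (vis-viva, a = a_t): v_t = √[μ(2/r − 1/a_t)] = 0.60423 km/s.
Δv₂ = |v_t − v_c| = |0.60423 − 0.96686| = 0.3626 km/s.

Δv₂ = 0.3626 km/s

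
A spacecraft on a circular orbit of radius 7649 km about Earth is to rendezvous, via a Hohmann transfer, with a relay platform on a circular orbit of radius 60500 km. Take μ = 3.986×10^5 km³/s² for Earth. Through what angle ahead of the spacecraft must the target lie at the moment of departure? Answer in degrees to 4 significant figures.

φ = 103.9°

Transfer-ellipse semi-major axis a_t = (r₁ + r₂)/2 = (7649 + 60500)/2 = 34074.5 km.
The half-period of the transfer ellipse is t = π√(a_t³/μ) = 31299 s.
Target angular speed ω₂ = √(μ/r₂³) = 4.2426×10^-5 rad/s.
Angle swept by the target during transfer: ω₂·t = 1.3279 rad = 76.08°.
Arrival is 180° from departure on the ellipse, so φ = 180° − 76.08° = 103.9°.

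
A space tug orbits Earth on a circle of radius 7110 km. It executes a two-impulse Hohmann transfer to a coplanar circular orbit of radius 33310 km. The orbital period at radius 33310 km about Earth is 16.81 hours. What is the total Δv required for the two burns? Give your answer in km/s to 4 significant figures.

From Kepler's third law T² = 4π²r³/μ at r = 33310 km, T = 16.81 hours = 16.81 × 3600 s = 60516 s: μ = 4π²r³/T² = 3.98422×10^5 km³/s².
Transfer-ellipse semi-major axis a_t = (r₁ + r₂)/2 = (7110 + 33310)/2 = 20210 km.
Circular speed at r₁: v₁ = √(μ/r₁) = √(3.98422×10^5/7110) = 7.4858 km/s.
Transfer-orbit speed at r₁ (vis-viva equation): v_p = √[μ(2/r₁ − 1/a_t)] = 9.6104 km/s.
First burn Δv₁ = |v_p − v₁| = 2.125 km/s.
At r₂, v₂ = √(μ/r₂) = 3.458 km/s.
Transfer-orbit speed at r₂: v_a = √[μ(2/r₂ − 1/a_t)] = 2.051 km/s.
Second burn Δv₂ = |v₂ − v_a| = 1.407 km/s.
Δv = Δv₁ + Δv₂ = 2.125 + 1.407 = 3.532 km/s.

Δv = 3.532 km/s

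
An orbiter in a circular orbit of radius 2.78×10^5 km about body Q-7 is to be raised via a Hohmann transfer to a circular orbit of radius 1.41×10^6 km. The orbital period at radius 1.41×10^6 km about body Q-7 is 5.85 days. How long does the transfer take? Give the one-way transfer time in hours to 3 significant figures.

t = 32.5 hours

From Kepler's third law T² = 4π²r³/μ at r = 1.41×10^6 km, T = 5.85 days = 5.85 × 86400 s = 5.0544×10^5 s: μ = 4π²r³/T² = 4.33189×10^8 km³/s².
The Hohmann ellipse has a_t = (r₁ + r₂)/2 = 8.440×10^5 km.
By Kepler's third law the transfer-orbit period is T = 2π√(a_t³/μ), so t = T/2 = 1.170×10^5 s.
Converting: 1.170×10^5 s ÷ 3600 s/hour = 32.5 hours.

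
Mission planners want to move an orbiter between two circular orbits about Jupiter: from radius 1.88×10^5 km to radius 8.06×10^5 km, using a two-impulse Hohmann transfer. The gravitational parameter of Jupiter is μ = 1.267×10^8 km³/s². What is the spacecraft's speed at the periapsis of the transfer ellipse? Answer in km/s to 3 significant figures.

Semi-major axis of the transfer orbit: a_t = (1.880×10^5 + 8.060×10^5)/2 = 4.970×10^5 km.
At periapsis, r = 1.880×10^5 km.
Applying v² = μ(2/r − 1/a_t): v = 33.06 km/s.

v = 33.1 km/s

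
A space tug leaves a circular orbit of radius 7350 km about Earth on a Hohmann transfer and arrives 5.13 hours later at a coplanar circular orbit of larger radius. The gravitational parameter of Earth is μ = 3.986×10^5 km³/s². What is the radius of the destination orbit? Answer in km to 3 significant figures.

r₂ = 40600 km

Transfer time t = 5.13 hours = 18468 s, and t = π√(a_t³/μ).
So a_t = (μ t²/π²)^(1/3) = (3.986×10^5 × (18468)² / π²)^(1/3) = 23971 km.
Since a_t = (r₁ + r₂)/2, r₂ = 2a_t − r₁ = 2×23971 − 7350 = 40592 km.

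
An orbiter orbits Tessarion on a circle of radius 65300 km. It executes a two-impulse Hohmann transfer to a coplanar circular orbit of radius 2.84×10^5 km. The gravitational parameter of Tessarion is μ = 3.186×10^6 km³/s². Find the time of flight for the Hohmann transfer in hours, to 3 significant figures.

The Hohmann ellipse has a_t = (r₁ + r₂)/2 = 1.7465×10^5 km.
Transfer time t = π√(a_t³/μ) = π√((1.7465×10^5)³ / 3.186×10^6) = 1.285×10^5 s.
Converting: 1.285×10^5 s ÷ 3600 s/hour = 35.7 hours.

t = 35.7 hours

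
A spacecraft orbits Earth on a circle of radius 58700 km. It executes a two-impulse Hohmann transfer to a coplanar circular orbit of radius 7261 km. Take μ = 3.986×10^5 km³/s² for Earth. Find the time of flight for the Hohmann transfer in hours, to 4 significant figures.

t = 8.279 hours

Transfer-ellipse semi-major axis a_t = (r₁ + r₂)/2 = (58700 + 7261)/2 = 32980.5 km.
Half the transfer-orbit period gives t = π√(a_t³/μ) = 29803 s.
Converting: 29803 s ÷ 3600 s/hour = 8.279 hours.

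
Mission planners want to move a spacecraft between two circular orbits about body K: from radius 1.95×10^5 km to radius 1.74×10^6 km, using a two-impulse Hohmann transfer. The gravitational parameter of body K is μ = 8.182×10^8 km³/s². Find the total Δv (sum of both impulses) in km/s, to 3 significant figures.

The Hohmann ellipse has a_t = (r₁ + r₂)/2 = 9.675×10^5 km.
At r₁ the circular-orbit speed is v₁ = √(μ/r₁) = 64.78 km/s.
Transfer-orbit speed at r₁ (vis-viva): v_p = √[μ(2/r₁ − 1/a_t)] = 86.87 km/s.
First burn Δv₁ = |v_p − v₁| = 22.09 km/s.
Circular speed at r₂: v₂ = √(μ/r₂) = 21.685 km/s.
Transfer-orbit speed at r₂: v_a = √[μ(2/r₂ − 1/a_t)] = 9.7352 km/s.
Second burn Δv₂ = |v₂ − v_a| = 11.95 km/s.
Δv = Δv₁ + Δv₂ = 22.09 + 11.95 = 34.04 km/s.

Δv = 34.0 km/s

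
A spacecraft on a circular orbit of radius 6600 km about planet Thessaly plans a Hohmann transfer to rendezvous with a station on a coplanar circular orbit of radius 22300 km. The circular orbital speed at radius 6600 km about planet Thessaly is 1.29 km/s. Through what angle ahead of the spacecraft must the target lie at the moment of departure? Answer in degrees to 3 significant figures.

φ = 86.1°

From the circular-orbit relation v² = μ/r at r = 6600 km: μ = v²r = (1.29)² × 6600 = 10983.1 km³/s².
Semi-major axis of the transfer orbit: a_t = (6600 + 22300)/2 = 14450 km.
Transfer time t = π√(a_t³/μ) = 52070 s.
Target angular speed ω₂ = √(μ/r₂³) = 3.1471×10^-5 rad/s.
Angle swept by the target during transfer: ω₂·t = 1.6387 rad = 93.89°.
Arrival is 180° from departure on the ellipse, so φ = 180° − 93.89° = 86.1°.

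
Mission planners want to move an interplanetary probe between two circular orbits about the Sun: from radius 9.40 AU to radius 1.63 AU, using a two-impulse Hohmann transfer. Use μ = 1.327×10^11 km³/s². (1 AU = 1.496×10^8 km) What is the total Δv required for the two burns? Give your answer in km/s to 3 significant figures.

Δv = 11.6 km/s

In km: r₁ = 9.40 × 1.496×10^8 = 1.40624×10^9 km; r₂ = 1.63 × 1.496×10^8 = 2.43848×10^8 km.
Transfer-ellipse semi-major axis a_t = (r₁ + r₂)/2 = (1.40624×10^9 + 2.43848×10^8)/2 = 8.25044×10^8 km.
At r₁ the circular-orbit speed is v₁ = √(μ/r₁) = 9.714 km/s.
Transfer-orbit speed at r₁ (vis-viva equation): v_a = √[μ(2/r₁ − 1/a_t)] = 5.281 km/s.
First burn Δv₁ = |v_a − v₁| = 4.433 km/s.
Circular speed at r₂: v₂ = √(μ/r₂) = 23.328 km/s.
Transfer-orbit speed at r₂: v_p = √[μ(2/r₂ − 1/a_t)] = 30.456 km/s.
Second burn Δv₂ = |v₂ − v_p| = 7.128 km/s.
Total Δv = Δv₁ + Δv₂ = 11.56 km/s.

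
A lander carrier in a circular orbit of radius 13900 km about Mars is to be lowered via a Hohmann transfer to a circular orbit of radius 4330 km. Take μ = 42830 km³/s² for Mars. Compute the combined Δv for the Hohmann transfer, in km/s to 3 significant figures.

Transfer-ellipse semi-major axis a_t = (r₁ + r₂)/2 = (13900 + 4330)/2 = 9115 km.
Circular speed at r₁: v₁ = √(μ/r₁) = √(42830/13900) = 1.7554 km/s.
Transfer-orbit speed at r₁ (vis-viva): v_a = √[μ(2/r₁ − 1/a_t)] = 1.2099 km/s.
First burn Δv₁ = |v_a − v₁| = 0.5455 km/s.
Circular speed at r₂: v₂ = √(μ/r₂) = 3.145068 km/s.
Transfer-orbit speed at r₂: v_p = √[μ(2/r₂ − 1/a_t)] = 3.883821 km/s.
Second burn Δv₂ = |v₂ − v_p| = 0.7388 km/s.
Total Δv = Δv₁ + Δv₂ = 1.284 km/s.

Δv = 1.28 km/s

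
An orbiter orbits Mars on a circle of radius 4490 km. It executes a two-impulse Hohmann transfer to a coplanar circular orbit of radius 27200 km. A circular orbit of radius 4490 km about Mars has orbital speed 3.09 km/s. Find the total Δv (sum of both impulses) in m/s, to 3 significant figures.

From the circular-orbit relation v² = μ/r at r = 4490 km: μ = v²r = (3.09)² × 4490 = 42871.0 km³/s².
Transfer-ellipse semi-major axis a_t = (r₁ + r₂)/2 = (4490 + 27200)/2 = 15845 km.
At r₁ the circular-orbit speed is v₁ = √(μ/r₁) = 3.0900 km/s.
Transfer-orbit speed at r₁ (v² = μ(2/r − 1/a)): v_p = √[μ(2/r₁ − 1/a_t)] = 4.0485 km/s.
First burn Δv₁ = |v_p − v₁| = 0.9585 km/s.
At r₂, v₂ = √(μ/r₂) = 1.2554 km/s.
Transfer-orbit speed at r₂: v_a = √[μ(2/r₂ − 1/a_t)] = 0.66830 km/s.
Second burn Δv₂ = |v₂ − v_a| = 0.5871 km/s.
Total Δv = Δv₁ + Δv₂ = 1.546 km/s.

Δv = 1550 m/s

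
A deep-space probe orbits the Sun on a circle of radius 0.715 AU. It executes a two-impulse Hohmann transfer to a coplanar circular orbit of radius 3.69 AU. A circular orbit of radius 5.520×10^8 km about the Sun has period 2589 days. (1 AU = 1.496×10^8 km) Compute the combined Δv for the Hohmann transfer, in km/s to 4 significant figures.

Δv = 17.04 km/s

From Kepler's third law T² = 4π²r³/μ at r = 5.520×10^8 km, T = 2589 days = 2589 × 86400 s = 2.236896×10^8 s: μ = 4π²r³/T² = 1.32704×10^11 km³/s².
In km: r₁ = 0.715 × 1.496×10^8 = 1.06964×10^8 km; r₂ = 3.69 × 1.496×10^8 = 5.52024×10^8 km.
Transfer-ellipse semi-major axis a_t = (r₁ + r₂)/2 = (1.06964×10^8 + 5.52024×10^8)/2 = 3.29494×10^8 km.
At r₁ the circular-orbit speed is v₁ = √(μ/r₁) = 35.22 km/s.
On the transfer ellipse at r₁, vis-viva equation gives v_p = √[μ(2/r₁ − 1/a_t)] = 45.59 km/s.
First burn Δv₁ = |v_p − v₁| = 10.37 km/s.
Circular speed at r₂: v₂ = √(μ/r₂) = 15.505 km/s.
Transfer-orbit speed at r₂: v_a = √[μ(2/r₂ − 1/a_t)] = 8.8340 km/s.
Second burn Δv₂ = |v₂ − v_a| = 6.671 km/s.
Δv = Δv₁ + Δv₂ = 10.37 + 6.671 = 17.04 km/s.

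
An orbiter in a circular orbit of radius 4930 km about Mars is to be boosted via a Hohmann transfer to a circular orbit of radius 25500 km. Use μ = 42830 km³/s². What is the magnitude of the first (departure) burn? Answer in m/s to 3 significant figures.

Δv₁ = 868 m/s

The Hohmann ellipse has a_t = (r₁ + r₂)/2 = 15215 km.
Circular speed at r = 4930 km: v_c = √(μ/r) = 2.9475 km/s.
Vis-viva on the transfer ellipse at r = 4930 km gives v_t = √[μ(2/r − 1/a_t)] = 3.8158 km/s.
Δv₁ = |v_t − v_c| = |3.8158 − 2.9475| = 0.8683 km/s.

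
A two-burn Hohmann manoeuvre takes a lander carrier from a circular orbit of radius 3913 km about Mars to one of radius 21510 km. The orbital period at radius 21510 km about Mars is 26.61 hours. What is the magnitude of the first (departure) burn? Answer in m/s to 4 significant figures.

From Kepler's third law T² = 4π²r³/μ at r = 21510 km, T = 26.61 hours = 26.61 × 3600 s = 95796 s: μ = 4π²r³/T² = 42814.0 km³/s².
The Hohmann ellipse has a_t = (r₁ + r₂)/2 = 12711.5 km.
On the circular orbit at r = 3913 km, v_c = √(μ/r) = 3.3078 km/s.
Transfer-orbit speed at the same r (vis-viva, a = a_t): v_t = √[μ(2/r − 1/a_t)] = 4.3029 km/s.
Δv₁ = |v_t − v_c| = |4.3029 − 3.3078| = 0.9951 km/s.

Δv₁ = 995.1 m/s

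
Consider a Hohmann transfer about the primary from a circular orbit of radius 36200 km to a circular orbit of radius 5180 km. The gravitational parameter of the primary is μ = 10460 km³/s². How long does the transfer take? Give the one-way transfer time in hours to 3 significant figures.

t = 25.4 hours

The Hohmann ellipse has a_t = (r₁ + r₂)/2 = 20690 km.
By Kepler's third law the transfer-orbit period is T = 2π√(a_t³/μ), so t = T/2 = 91420 s.
Converting: 91420 s ÷ 3600 s/hour = 25.4 hours.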